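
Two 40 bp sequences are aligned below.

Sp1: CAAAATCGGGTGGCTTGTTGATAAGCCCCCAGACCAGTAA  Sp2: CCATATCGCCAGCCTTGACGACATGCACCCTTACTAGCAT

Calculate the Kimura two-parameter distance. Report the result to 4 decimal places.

0.5756

Of 40 sites, 4 differences are transitions and 12 are transversions, so P = 4/40 = 0.1 and Q = 12/40 = 0.3.
Under the Kimura two-parameter model, d = −½ ln(1 − 2P − Q) − ¼ ln(1 − 2Q).
1 − 2P − Q = 0.5, giving −½ ln(0.5) = 0.346574.
1 − 2Q = 0.4, giving −¼ ln(0.4) = 0.229073.
d = 0.346574 + 0.229073 = 0.575647.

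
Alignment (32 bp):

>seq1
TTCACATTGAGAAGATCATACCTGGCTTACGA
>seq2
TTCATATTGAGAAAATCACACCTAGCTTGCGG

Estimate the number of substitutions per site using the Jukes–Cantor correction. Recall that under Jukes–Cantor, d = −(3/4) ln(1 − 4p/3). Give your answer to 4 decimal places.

The sequences differ at 6 of 32 sites (5, 14, 19, 24, 29, 32), so p = 6/32 = 0.1875.
d = −(3/4) ln(1 − 4p/3) = −0.75 ln(1 − 0.25) = −0.75 ln(0.75)
  = −0.75 × (-0.287682) = 0.215762 substitutions/site.

0.2158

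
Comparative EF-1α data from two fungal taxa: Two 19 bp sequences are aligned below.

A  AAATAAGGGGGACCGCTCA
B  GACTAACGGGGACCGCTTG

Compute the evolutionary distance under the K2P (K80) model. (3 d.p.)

0.332

Of 19 sites, 3 differences are transitions and 2 are transversions, so P = 3/19 ≈ 0.157895 and Q = 2/19 ≈ 0.105263.
Under the Kimura two-parameter model, d = −½ ln(1 − 2P − Q) − ¼ ln(1 − 2Q).
1 − 2P − Q = 0.578947, giving −½ ln(0.578947) = 0.273272.
1 − 2Q = 0.789474, giving −¼ ln(0.789474) = 0.059097.
d = 0.273272 + 0.059097 = 0.332369.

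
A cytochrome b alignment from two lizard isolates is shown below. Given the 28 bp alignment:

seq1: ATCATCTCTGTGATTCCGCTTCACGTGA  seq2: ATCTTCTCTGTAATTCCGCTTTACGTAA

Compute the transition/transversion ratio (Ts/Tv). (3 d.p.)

Transitions are A↔G and C↔T; transversions are all other mismatches.
Transitions: 3. Transversions: 1.
R = 3/1 = 3.000.

3.000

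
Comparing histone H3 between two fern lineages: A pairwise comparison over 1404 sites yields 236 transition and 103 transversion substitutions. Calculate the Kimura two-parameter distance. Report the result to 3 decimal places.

P = 236/1404 ≈ 0.168091 and Q = 103/1404 ≈ 0.073362.
Under the Kimura two-parameter model, d = −½ ln(1 − 2P − Q) − ¼ ln(1 − 2Q).
1 − 2P − Q = 0.590456, giving −½ ln(0.590456) = 0.263430.
1 − 2Q = 0.853276, giving −¼ ln(0.853276) = 0.039668.
d = 0.263430 + 0.039668 = 0.303098.

0.303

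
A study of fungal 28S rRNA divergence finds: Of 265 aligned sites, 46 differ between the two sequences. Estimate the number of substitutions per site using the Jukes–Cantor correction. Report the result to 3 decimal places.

p = 46/265 ≈ 0.173585.
d = −(3/4) ln(1 − 4p/3) = −0.75 ln(1 − 0.231447) = −0.75 ln(0.768553)
  = −0.75 × (-0.263246) = 0.197435 substitutions/site.

0.197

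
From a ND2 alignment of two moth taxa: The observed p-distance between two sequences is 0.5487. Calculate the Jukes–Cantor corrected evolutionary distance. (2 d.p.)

0.99

d = −(3/4) ln(1 − 4p/3) = −0.75 ln(1 − 0.7316) = −0.75 ln(0.2684)
  = −0.75 × (-1.315277) = 0.986458 substitutions/site.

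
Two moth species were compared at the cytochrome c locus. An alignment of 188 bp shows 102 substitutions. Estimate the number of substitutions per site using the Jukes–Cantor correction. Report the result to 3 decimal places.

0.964

p = 102/188 ≈ 0.542553.
d = −(3/4) ln(1 − 4p/3) = −0.75 ln(1 − 0.723404) = −0.75 ln(0.276596)
  = −0.75 × (-1.285197) = 0.963898 substitutions/site.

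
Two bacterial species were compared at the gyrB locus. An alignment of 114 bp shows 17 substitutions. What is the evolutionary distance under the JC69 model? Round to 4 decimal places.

0.1663

p = 17/114 ≈ 0.149123.
d = −(3/4) ln(1 − 4p/3) = −0.75 ln(1 − 0.198831) = −0.75 ln(0.801169)
  = −0.75 × (-0.221683) = 0.166262 substitutions/site.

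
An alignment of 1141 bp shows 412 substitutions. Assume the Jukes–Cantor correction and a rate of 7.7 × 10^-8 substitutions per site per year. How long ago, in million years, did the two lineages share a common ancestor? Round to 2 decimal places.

p = 412/1141 ≈ 0.361087.
d = −(3/4) ln(1 − 4p/3) = −0.75 ln(1 − 0.481449) = −0.75 ln(0.518551)
  = −0.75 × (-0.656717) = 0.492538 substitutions/site.
Under a molecular clock d = 2μt, so t = d/(2μ) = 0.492538 / (2 × 7.7 × 10^-8) = 3.20 million years.

3.20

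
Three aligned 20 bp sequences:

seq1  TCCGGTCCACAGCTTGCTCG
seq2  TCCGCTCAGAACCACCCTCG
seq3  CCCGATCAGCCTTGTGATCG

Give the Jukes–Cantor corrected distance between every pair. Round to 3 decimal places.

d(seq1,seq2) = 0.572, d(seq1,seq3) = 0.687, d(seq2,seq3) = 0.824

seq1–seq2: 8/20 sites differ → p = 0.4, d = −0.75 ln(1 − 0.533333) = 0.571605 ≈ 0.572.
seq1–seq3: 9/20 sites differ → p = 0.45, d = −0.75 ln(1 − 0.6) = 0.687218 ≈ 0.687.
seq2–seq3: 10/20 sites differ → p = 0.5, d = −0.75 ln(1 − 0.666667) = 0.823960 ≈ 0.824.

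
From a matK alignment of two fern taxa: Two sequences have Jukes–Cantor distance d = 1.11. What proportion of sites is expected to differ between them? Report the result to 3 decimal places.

0.579

p = (3/4)(1 − e^(−4d/3)) = 0.75 × (1 − e^(-1.48)) = 0.75 × (1 − 0.227638) = 0.579272.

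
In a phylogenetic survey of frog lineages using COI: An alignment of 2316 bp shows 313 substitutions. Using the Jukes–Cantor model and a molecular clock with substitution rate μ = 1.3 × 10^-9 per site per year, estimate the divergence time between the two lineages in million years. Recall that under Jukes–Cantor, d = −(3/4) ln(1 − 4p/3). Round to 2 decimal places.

p = 313/2316 ≈ 0.135147.
d = −(3/4) ln(1 − 4p/3) = −0.75 ln(1 − 0.180196) = −0.75 ln(0.819804)
  = −0.75 × (-0.198690) = 0.149018 substitutions/site.
Under a molecular clock d = 2μt, so t = d/(2μ) = 0.149018 / (2 × 1.3 × 10^-9) = 57.31 million years.

57.31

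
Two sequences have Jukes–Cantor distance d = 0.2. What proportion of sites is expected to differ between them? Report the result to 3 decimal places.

0.176

p = (3/4)(1 − e^(−4d/3)) = 0.75 × (1 − e^(-0.266667)) = 0.75 × (1 − 0.765928) = 0.175554.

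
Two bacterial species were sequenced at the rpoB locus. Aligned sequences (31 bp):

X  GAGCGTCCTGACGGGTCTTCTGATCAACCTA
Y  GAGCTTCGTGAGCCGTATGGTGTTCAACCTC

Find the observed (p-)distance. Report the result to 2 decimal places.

0.32

The sequences differ at 10 of 31 positions (sites 5, 8, 12, 13, 14, 17, 19, 20, 23, 31).
p = 10/31 = 0.322580… ≈ 0.32 (to 2 d.p.).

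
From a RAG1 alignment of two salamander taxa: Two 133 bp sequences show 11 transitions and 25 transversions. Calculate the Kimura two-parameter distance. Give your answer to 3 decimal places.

P = 11/133 ≈ 0.082707 and Q = 25/133 ≈ 0.18797.
Under the Kimura two-parameter model, d = −½ ln(1 − 2P − Q) − ¼ ln(1 − 2Q).
1 − 2P − Q = 0.646616, giving −½ ln(0.646616) = 0.218001.
1 − 2Q = 0.62406, giving −¼ ln(0.62406) = 0.117877.
d = 0.218001 + 0.117877 = 0.335878.

0.336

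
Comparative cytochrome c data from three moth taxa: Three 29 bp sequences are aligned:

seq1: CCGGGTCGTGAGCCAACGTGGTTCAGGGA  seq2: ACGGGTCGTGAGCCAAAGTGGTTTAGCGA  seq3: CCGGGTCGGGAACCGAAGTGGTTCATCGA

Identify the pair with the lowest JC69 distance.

seq1–seq2: 4/29 differ, p = 0.138, d = 0.152.
seq1–seq3: 6/29 differ, p = 0.207, d = 0.242.
seq2–seq3: 6/29 differ, p = 0.207, d = 0.242.
The smallest distance is between seq1 and seq2.

seq1 and seq2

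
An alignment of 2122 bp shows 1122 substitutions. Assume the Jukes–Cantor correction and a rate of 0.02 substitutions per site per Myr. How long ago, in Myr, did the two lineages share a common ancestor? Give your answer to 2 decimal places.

22.89

p = 1122/2122 ≈ 0.528746.
d = −(3/4) ln(1 − 4p/3) = −0.75 ln(1 − 0.704995) = −0.75 ln(0.295005)
  = −0.75 × (-1.220763) = 0.915572 substitutions/site.
Under a molecular clock d = 2μt, so t = d/(2μ) = 0.915572 / (2 × 0.02) = 22.89 Myr.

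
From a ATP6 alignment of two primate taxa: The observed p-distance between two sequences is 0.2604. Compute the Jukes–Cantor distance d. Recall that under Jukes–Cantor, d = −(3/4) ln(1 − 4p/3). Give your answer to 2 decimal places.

d = −(3/4) ln(1 − 4p/3) = −0.75 ln(1 − 0.3472) = −0.75 ln(0.6528)
  = −0.75 × (-0.426484) = 0.319863 substitutions/site.

0.32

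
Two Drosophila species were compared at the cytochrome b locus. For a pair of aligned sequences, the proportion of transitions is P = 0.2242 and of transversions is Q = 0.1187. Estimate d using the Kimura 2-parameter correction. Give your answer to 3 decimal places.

Under the Kimura two-parameter model, d = −½ ln(1 − 2P − Q) − ¼ ln(1 − 2Q).
1 − 2P − Q = 0.4329, giving −½ ln(0.4329) = 0.418624.
1 − 2Q = 0.7626, giving −¼ ln(0.7626) = 0.067755.
d = 0.418624 + 0.067755 = 0.486379.

0.486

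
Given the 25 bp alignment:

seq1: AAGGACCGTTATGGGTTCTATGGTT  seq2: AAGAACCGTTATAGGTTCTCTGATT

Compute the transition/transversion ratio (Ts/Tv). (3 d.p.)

Transitions are A↔G and C↔T; transversions are all other mismatches.
Transitions: 3. Transversions: 1.
R = 3/1 = 3.000.

3.000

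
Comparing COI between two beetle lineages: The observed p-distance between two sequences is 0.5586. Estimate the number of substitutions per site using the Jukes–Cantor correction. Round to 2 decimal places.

d = −(3/4) ln(1 − 4p/3) = −0.75 ln(1 − 0.7448) = −0.75 ln(0.2552)
  = −0.75 × (-1.365708) = 1.024281 substitutions/site.

1.02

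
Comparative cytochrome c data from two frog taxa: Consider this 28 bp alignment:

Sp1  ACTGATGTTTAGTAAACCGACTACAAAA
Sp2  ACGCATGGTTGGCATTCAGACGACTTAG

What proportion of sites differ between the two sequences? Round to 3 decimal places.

0.429

The sequences differ at 12 of 28 positions.
p = 12/28 = 0.428571… ≈ 0.429 (to 3 d.p.).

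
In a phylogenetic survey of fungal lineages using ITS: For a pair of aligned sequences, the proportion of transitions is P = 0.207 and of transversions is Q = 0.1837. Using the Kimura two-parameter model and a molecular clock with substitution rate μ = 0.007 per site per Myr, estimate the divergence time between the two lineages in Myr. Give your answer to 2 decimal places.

40.70

Under the Kimura two-parameter model, d = −½ ln(1 − 2P − Q) − ¼ ln(1 − 2Q).
1 − 2P − Q = 0.4023, giving −½ ln(0.4023) = 0.455279.
1 − 2Q = 0.6326, giving −¼ ln(0.6326) = 0.114479.
d = 0.455279 + 0.114479 = 0.569758.
Under a molecular clock d = 2μt, so t = d/(2μ) = 0.569758 / (2 × 0.007) = 40.70 Myr.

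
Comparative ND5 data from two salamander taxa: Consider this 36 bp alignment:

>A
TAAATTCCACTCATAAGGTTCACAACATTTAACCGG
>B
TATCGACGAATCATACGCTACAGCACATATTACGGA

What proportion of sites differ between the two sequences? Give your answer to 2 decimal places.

The sequences differ at 15 of 36 positions.
p = 15/36 = 0.416666… ≈ 0.42 (to 2 d.p.).

0.42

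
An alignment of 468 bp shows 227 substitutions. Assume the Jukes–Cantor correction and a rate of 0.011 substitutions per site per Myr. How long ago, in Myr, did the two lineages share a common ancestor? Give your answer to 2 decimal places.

35.47

p = 227/468 ≈ 0.485043.
d = −(3/4) ln(1 − 4p/3) = −0.75 ln(1 − 0.646724) = −0.75 ln(0.353276)
  = −0.75 × (-1.040506) = 0.780380 substitutions/site.
Under a molecular clock d = 2μt, so t = d/(2μ) = 0.780380 / (2 × 0.011) = 35.47 Myr.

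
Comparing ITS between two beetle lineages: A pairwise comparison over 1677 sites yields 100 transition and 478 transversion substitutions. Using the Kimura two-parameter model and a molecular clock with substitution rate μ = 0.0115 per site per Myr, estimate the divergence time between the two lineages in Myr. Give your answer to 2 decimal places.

P = 100/1677 ≈ 0.05963 and Q = 478/1677 ≈ 0.285033.
Under the Kimura two-parameter model, d = −½ ln(1 − 2P − Q) − ¼ ln(1 − 2Q).
1 − 2P − Q = 0.595707, giving −½ ln(0.595707) = 0.259003.
1 − 2Q = 0.429934, giving −¼ ln(0.429934) = 0.211031.
d = 0.259003 + 0.211031 = 0.470034.
Under a molecular clock d = 2μt, so t = d/(2μ) = 0.470034 / (2 × 0.0115) = 20.44 Myr.

20.44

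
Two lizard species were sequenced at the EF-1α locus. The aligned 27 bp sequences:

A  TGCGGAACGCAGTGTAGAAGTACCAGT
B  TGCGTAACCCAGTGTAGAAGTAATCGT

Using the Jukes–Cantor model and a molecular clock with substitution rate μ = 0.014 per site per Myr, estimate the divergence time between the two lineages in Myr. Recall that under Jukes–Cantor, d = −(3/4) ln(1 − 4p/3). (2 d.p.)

The sequences differ at 5 of 27 sites (5, 9, 23, 24, 25), so p = 5/27 ≈ 0.185185.
d = −(3/4) ln(1 − 4p/3) = −0.75 ln(1 − 0.246913) = −0.75 ln(0.753087)
  = −0.75 × (-0.283575) = 0.212681 substitutions/site.
Under a molecular clock d = 2μt, so t = d/(2μ) = 0.212681 / (2 × 0.014) = 7.60 Myr.

7.60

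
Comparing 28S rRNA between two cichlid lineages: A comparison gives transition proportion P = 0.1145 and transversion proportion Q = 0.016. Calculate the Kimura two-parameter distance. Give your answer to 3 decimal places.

Under the Kimura two-parameter model, d = −½ ln(1 − 2P − Q) − ¼ ln(1 − 2Q).
1 − 2P − Q = 0.755, giving −½ ln(0.755) = 0.140519.
1 − 2Q = 0.968, giving −¼ ln(0.968) = 0.008131.
d = 0.140519 + 0.008131 = 0.148650.

0.149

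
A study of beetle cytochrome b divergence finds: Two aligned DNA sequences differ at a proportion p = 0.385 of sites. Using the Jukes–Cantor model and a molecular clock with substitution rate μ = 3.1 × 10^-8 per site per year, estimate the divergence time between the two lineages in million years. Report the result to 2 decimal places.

d = −(3/4) ln(1 − 4p/3) = −0.75 ln(1 − 0.513333) = −0.75 ln(0.486667)
  = −0.75 × (-0.720175) = 0.540131 substitutions/site.
Under a molecular clock d = 2μt, so t = d/(2μ) = 0.540131 / (2 × 3.1 × 10^-8) = 8.71 million years.

8.71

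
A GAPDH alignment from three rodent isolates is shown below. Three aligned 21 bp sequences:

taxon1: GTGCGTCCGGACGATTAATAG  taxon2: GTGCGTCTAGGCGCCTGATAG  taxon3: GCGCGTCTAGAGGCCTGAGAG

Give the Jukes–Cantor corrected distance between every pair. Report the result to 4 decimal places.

taxon1–taxon2: 6/21 sites differ → p ≈ 0.285714, d = −0.75 ln(1 − 0.380952) = 0.359679 ≈ 0.3597.
taxon1–taxon3: 8/21 sites differ → p ≈ 0.380952, d = −0.75 ln(1 − 0.507936) = 0.531860 ≈ 0.5319.
taxon2–taxon3: 4/21 sites differ → p ≈ 0.190476, d = −0.75 ln(1 − 0.253968) = 0.219740 ≈ 0.2197.

d(taxon1,taxon2) = 0.3597, d(taxon1,taxon3) = 0.5319, d(taxon2,taxon3) = 0.2197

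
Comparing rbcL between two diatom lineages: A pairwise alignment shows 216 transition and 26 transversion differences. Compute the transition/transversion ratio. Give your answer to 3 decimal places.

R = 216/26 = 8.307692… ≈ 8.308 (to 3 d.p.).

8.308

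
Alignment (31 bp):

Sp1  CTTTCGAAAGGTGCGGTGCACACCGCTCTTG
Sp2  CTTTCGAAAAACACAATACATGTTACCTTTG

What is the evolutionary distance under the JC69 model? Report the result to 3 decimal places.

The sequences differ at 14 of 31 sites, so p = 14/31 ≈ 0.451613.
d = −(3/4) ln(1 − 4p/3) = −0.75 ln(1 − 0.602151) = −0.75 ln(0.397849)
  = −0.75 × (-0.921683) = 0.691262 substitutions/site.

0.691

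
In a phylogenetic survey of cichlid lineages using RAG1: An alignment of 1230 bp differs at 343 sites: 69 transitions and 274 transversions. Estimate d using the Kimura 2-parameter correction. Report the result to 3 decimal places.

0.351

P = 69/1230 ≈ 0.056098 and Q = 274/1230 ≈ 0.222764.
Under the Kimura two-parameter model, d = −½ ln(1 − 2P − Q) − ¼ ln(1 − 2Q).
1 − 2P − Q = 0.66504, giving −½ ln(0.66504) = 0.203954.
1 − 2Q = 0.554472, giving −¼ ln(0.554472) = 0.147435.
d = 0.203954 + 0.147435 = 0.351389.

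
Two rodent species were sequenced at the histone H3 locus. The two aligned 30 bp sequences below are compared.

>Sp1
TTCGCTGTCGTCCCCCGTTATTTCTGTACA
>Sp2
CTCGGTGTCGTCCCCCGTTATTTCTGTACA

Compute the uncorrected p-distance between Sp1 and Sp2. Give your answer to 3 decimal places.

0.067

The sequences differ at 2 of 30 positions (sites 1, 5).
p = 2/30 = 0.066666… ≈ 0.067 (to 3 d.p.).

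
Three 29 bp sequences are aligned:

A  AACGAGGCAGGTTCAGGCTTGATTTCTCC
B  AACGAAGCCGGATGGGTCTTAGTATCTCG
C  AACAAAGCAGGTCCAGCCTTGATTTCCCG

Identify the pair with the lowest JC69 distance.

A and C

A–B: 10/29 differ, p = 0.345, d = 0.462.
A–C: 6/29 differ, p = 0.207, d = 0.242.
B–C: 11/29 differ, p = 0.379, d = 0.529.
The smallest distance is between A and C.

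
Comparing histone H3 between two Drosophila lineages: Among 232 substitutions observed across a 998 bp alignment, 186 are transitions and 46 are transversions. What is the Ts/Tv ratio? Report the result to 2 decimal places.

4.04

R = 186/46 = 4.043478… ≈ 4.04 (to 2 d.p.).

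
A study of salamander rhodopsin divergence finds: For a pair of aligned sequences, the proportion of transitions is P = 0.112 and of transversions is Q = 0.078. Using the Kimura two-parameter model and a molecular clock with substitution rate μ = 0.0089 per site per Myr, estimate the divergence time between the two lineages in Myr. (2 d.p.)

12.48

Under the Kimura two-parameter model, d = −½ ln(1 − 2P − Q) − ¼ ln(1 − 2Q).
1 − 2P − Q = 0.698, giving −½ ln(0.698) = 0.179768.
1 − 2Q = 0.844, giving −¼ ln(0.844) = 0.042401.
d = 0.179768 + 0.042401 = 0.222169.
Under a molecular clock d = 2μt, so t = d/(2μ) = 0.222169 / (2 × 0.0089) = 12.48 Myr.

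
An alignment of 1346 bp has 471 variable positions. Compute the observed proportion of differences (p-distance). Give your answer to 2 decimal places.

p = 471/1346 = 0.349925… ≈ 0.35 (to 2 d.p.).

0.35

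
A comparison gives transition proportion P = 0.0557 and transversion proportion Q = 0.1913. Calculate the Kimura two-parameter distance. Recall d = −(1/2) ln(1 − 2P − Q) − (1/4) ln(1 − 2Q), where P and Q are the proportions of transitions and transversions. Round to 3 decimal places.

0.301

Under the Kimura two-parameter model, d = −½ ln(1 − 2P − Q) − ¼ ln(1 − 2Q).
1 − 2P − Q = 0.6973, giving −½ ln(0.6973) = 0.180270.
1 − 2Q = 0.6174, giving −¼ ln(0.6174) = 0.120560.
d = 0.180270 + 0.120560 = 0.300830.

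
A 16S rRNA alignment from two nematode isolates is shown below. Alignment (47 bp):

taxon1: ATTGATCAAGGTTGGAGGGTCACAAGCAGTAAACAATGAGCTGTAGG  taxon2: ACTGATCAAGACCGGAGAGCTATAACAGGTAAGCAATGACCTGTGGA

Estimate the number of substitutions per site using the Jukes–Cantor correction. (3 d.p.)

The sequences differ at 15 of 47 sites, so p = 15/47 ≈ 0.319149.
d = −(3/4) ln(1 − 4p/3) = −0.75 ln(1 − 0.425532) = −0.75 ln(0.574468)
  = −0.75 × (-0.554311) = 0.415733 substitutions/site.

0.416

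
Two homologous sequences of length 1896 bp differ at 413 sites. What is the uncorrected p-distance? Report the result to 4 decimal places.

0.2178

p = 413/1896 = 0.217827… ≈ 0.2178 (to 4 d.p.).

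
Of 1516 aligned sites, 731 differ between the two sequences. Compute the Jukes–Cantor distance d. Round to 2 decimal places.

p = 731/1516 ≈ 0.48219.
d = −(3/4) ln(1 − 4p/3) = −0.75 ln(1 − 0.64292) = −0.75 ln(0.35708)
  = −0.75 × (-1.029795) = 0.772346 substitutions/site.

0.77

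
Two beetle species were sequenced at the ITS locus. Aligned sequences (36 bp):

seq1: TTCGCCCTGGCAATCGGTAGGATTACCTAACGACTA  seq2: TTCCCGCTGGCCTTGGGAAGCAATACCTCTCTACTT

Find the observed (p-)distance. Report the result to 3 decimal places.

The sequences differ at 12 of 36 positions.
p = 12/36 = 0.333333… ≈ 0.333 (to 3 d.p.).

0.333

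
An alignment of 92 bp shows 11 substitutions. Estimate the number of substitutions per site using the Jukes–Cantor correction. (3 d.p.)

0.130

p = 11/92 ≈ 0.119565.
d = −(3/4) ln(1 − 4p/3) = −0.75 ln(1 − 0.15942) = −0.75 ln(0.84058)
  = −0.75 × (-0.173663) = 0.130247 substitutions/site.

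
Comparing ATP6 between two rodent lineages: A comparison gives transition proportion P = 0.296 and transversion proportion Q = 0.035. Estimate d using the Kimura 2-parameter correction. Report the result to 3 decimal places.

0.511

Under the Kimura two-parameter model, d = −½ ln(1 − 2P − Q) − ¼ ln(1 − 2Q).
1 − 2P − Q = 0.373, giving −½ ln(0.373) = 0.493088.
1 − 2Q = 0.93, giving −¼ ln(0.93) = 0.018143.
d = 0.493088 + 0.018143 = 0.511231.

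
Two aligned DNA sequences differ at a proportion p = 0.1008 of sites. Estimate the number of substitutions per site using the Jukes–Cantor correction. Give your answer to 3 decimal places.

d = −(3/4) ln(1 − 4p/3) = −0.75 ln(1 − 0.1344) = −0.75 ln(0.8656)
  = −0.75 × (-0.144332) = 0.108249 substitutions/site.

0.108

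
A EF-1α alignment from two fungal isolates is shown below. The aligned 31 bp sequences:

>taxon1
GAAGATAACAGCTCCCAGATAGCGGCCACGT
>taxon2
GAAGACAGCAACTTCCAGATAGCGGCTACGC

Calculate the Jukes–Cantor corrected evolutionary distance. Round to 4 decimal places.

The sequences differ at 6 of 31 sites (6, 8, 11, 14, 27, 31), so p = 6/31 ≈ 0.193548.
d = −(3/4) ln(1 − 4p/3) = −0.75 ln(1 − 0.258064) = −0.75 ln(0.741936)
  = −0.75 × (-0.298492) = 0.223869 substitutions/site.

0.2239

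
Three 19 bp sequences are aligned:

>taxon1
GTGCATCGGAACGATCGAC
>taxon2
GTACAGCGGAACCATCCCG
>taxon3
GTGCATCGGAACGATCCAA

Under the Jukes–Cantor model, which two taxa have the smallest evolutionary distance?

taxon1–taxon2: 6/19 differ, p = 0.316, d = 0.410.
taxon1–taxon3: 2/19 differ, p = 0.105, d = 0.113.
taxon2–taxon3: 5/19 differ, p = 0.263, d = 0.324.
The smallest distance is between taxon1 and taxon3.

taxon1 and taxon3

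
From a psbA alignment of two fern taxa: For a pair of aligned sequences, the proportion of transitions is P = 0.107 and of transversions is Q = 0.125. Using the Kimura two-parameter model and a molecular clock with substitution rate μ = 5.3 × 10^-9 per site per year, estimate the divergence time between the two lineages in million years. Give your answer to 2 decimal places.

26.31

Under the Kimura two-parameter model, d = −½ ln(1 − 2P − Q) − ¼ ln(1 − 2Q).
1 − 2P − Q = 0.661, giving −½ ln(0.661) = 0.207001.
1 − 2Q = 0.75, giving −¼ ln(0.75) = 0.071921.
d = 0.207001 + 0.071921 = 0.278922.
Under a molecular clock d = 2μt, so t = d/(2μ) = 0.278922 / (2 × 5.3 × 10^-9) = 26.31 million years.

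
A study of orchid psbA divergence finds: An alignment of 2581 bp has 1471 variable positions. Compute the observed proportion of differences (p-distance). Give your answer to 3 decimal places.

0.570

p = 1471/2581 = 0.569934… ≈ 0.570 (to 3 d.p.).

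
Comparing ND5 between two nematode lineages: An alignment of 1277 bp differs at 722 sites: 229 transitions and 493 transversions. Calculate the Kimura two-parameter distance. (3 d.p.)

P = 229/1277 ≈ 0.179327 and Q = 493/1277 ≈ 0.386061.
Under the Kimura two-parameter model, d = −½ ln(1 − 2P − Q) − ¼ ln(1 − 2Q).
1 − 2P − Q = 0.255285, giving −½ ln(0.255285) = 0.682687.
1 − 2Q = 0.227878, giving −¼ ln(0.227878) = 0.369736.
d = 0.682687 + 0.369736 = 1.052423.

1.052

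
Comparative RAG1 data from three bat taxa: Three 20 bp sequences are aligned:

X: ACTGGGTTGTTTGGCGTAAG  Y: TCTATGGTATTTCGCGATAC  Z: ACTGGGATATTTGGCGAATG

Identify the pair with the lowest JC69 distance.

X–Y: 9/20 differ, p = 0.450, d = 0.687.
X–Z: 4/20 differ, p = 0.200, d = 0.233.
Y–Z: 8/20 differ, p = 0.400, d = 0.572.
The smallest distance is between X and Z.

X and Z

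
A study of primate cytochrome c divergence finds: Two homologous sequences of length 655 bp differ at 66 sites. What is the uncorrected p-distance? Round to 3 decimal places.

p = 66/655 = 0.100763… ≈ 0.101 (to 3 d.p.).

0.101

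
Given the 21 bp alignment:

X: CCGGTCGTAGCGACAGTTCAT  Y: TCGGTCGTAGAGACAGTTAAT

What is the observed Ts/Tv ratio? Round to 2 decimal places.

Transitions are A↔G and C↔T; transversions are all other mismatches.
Transitions: 1. Transversions: 2.
R = 1/2 = 0.50.

0.50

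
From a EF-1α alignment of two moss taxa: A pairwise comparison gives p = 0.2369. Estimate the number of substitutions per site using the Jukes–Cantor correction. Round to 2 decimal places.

0.28

d = −(3/4) ln(1 − 4p/3) = −0.75 ln(1 − 0.315867) = −0.75 ln(0.684133)
  = −0.75 × (-0.379603) = 0.284702 substitutions/site.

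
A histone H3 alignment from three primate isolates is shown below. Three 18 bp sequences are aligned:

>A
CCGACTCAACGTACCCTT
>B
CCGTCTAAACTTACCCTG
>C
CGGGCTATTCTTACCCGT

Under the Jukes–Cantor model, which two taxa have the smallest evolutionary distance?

A–B: 4/18 differ, p = 0.222, d = 0.264.
A–C: 7/18 differ, p = 0.389, d = 0.548.
B–C: 6/18 differ, p = 0.333, d = 0.441.
The smallest distance is between A and B.

A and B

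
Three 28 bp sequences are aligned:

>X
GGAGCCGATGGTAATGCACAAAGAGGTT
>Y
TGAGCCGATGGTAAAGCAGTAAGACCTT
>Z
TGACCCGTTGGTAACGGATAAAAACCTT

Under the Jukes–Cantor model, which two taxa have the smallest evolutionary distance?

X–Y: 6/28 differ, p = 0.214, d = 0.252.
X–Z: 9/28 differ, p = 0.321, d = 0.420.
Y–Z: 7/28 differ, p = 0.250, d = 0.304.
The smallest distance is between X and Y.

X and Y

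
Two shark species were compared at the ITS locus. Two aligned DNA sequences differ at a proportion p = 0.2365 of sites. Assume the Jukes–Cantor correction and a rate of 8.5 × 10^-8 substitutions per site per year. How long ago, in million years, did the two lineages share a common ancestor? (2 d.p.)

1.67

d = −(3/4) ln(1 − 4p/3) = −0.75 ln(1 − 0.315333) = −0.75 ln(0.684667)
  = −0.75 × (-0.378823) = 0.284117 substitutions/site.
Under a molecular clock d = 2μt, so t = d/(2μ) = 0.284117 / (2 × 8.5 × 10^-8) = 1.67 million years.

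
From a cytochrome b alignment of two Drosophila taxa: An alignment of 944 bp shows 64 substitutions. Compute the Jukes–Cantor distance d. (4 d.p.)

0.0711

p = 64/944 ≈ 0.067797.
d = −(3/4) ln(1 − 4p/3) = −0.75 ln(1 − 0.090396) = −0.75 ln(0.909604)
  = −0.75 × (-0.094746) = 0.071060 substitutions/site.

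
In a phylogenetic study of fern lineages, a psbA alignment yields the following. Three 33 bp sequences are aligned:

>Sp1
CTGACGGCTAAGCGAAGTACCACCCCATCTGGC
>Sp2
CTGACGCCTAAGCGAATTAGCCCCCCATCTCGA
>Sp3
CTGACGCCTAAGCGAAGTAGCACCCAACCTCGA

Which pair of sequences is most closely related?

Sp1–Sp2: 6/33 differ, p = 0.182, d = 0.208.
Sp1–Sp3: 6/33 differ, p = 0.182, d = 0.208.
Sp2–Sp3: 4/33 differ, p = 0.121, d = 0.132.
The smallest distance is between Sp2 and Sp3.

Sp2 and Sp3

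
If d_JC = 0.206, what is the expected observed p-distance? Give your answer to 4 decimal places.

p = (3/4)(1 − e^(−4d/3)) = 0.75 × (1 − e^(-0.274667)) = 0.75 × (1 − 0.759825) = 0.180131.

0.1801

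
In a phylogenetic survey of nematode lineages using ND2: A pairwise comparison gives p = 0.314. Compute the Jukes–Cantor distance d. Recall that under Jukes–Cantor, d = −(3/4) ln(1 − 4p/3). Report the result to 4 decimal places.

d = −(3/4) ln(1 − 4p/3) = −0.75 ln(1 − 0.418667) = −0.75 ln(0.581333)
  = −0.75 × (-0.542432) = 0.406824 substitutions/site.

0.4068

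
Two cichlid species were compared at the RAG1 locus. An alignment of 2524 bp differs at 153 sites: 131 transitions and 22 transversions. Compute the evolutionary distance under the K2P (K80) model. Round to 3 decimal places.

P = 131/2524 ≈ 0.051902 and Q = 22/2524 ≈ 0.008716.
Under the Kimura two-parameter model, d = −½ ln(1 − 2P − Q) − ¼ ln(1 − 2Q).
1 − 2P − Q = 0.88748, giving −½ ln(0.88748) = 0.059685.
1 − 2Q = 0.982568, giving −¼ ln(0.982568) = 0.004396.
d = 0.059685 + 0.004396 = 0.064081.

0.064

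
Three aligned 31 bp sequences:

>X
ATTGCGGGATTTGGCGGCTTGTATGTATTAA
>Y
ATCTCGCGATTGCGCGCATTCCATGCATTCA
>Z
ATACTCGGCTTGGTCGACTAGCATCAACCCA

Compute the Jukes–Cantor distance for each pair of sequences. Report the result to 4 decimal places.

d(X,Y) = 0.4806, d(X,Z) = 0.7771, d(Y,Z) = 0.8740

X–Y: 11/31 sites differ → p ≈ 0.354839, d = −0.75 ln(1 − 0.473119) = 0.480585 ≈ 0.4806.
X–Z: 15/31 sites differ → p ≈ 0.483871, d = −0.75 ln(1 − 0.645161) = 0.777068 ≈ 0.7771.
Y–Z: 16/31 sites differ → p ≈ 0.516129, d = −0.75 ln(1 − 0.688172) = 0.873978 ≈ 0.8740.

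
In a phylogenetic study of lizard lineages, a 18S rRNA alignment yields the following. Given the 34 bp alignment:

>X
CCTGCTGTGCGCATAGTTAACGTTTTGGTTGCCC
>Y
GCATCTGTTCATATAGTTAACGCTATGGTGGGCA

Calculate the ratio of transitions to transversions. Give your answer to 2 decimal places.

Transitions are A↔G and C↔T; transversions are all other mismatches.
Transitions: 3. Transversions: 8.
R = 3/8 = 0.375 ≈ 0.38 (to 2 d.p.).

0.38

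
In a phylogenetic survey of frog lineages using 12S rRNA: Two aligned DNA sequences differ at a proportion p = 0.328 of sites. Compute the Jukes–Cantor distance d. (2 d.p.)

0.43

d = −(3/4) ln(1 − 4p/3) = −0.75 ln(1 − 0.437333) = −0.75 ln(0.562667)
  = −0.75 × (-0.575067) = 0.431300 substitutions/site.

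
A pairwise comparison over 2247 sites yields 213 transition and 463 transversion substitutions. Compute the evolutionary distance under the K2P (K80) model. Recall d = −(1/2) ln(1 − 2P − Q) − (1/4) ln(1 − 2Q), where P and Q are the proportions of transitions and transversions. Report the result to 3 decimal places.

P = 213/2247 ≈ 0.094793 and Q = 463/2247 ≈ 0.206053.
Under the Kimura two-parameter model, d = −½ ln(1 − 2P − Q) − ¼ ln(1 − 2Q).
1 − 2P − Q = 0.604361, giving −½ ln(0.604361) = 0.251792.
1 − 2Q = 0.587894, giving −¼ ln(0.587894) = 0.132802.
d = 0.251792 + 0.132802 = 0.384594.

0.385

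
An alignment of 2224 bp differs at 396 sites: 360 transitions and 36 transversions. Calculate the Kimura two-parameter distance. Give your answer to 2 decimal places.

0.22

P = 360/2224 ≈ 0.161871 and Q = 36/2224 ≈ 0.016187.
Under the Kimura two-parameter model, d = −½ ln(1 − 2P − Q) − ¼ ln(1 − 2Q).
1 − 2P − Q = 0.660071, giving −½ ln(0.660071) = 0.207704.
1 − 2Q = 0.967626, giving −¼ ln(0.967626) = 0.008227.
d = 0.207704 + 0.008227 = 0.215931.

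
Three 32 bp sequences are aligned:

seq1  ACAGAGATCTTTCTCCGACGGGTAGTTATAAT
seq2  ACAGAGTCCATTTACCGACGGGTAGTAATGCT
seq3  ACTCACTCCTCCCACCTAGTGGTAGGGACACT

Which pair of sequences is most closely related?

seq1–seq2: 8/32 differ, p = 0.250, d = 0.304.
seq1–seq3: 15/32 differ, p = 0.469, d = 0.736.
seq2–seq3: 14/32 differ, p = 0.438, d = 0.657.
The smallest distance is between seq1 and seq2.

seq1 and seq2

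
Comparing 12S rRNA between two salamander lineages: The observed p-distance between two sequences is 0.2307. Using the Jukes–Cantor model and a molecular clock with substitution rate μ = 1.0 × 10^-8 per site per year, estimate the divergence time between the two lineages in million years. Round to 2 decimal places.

d = −(3/4) ln(1 − 4p/3) = −0.75 ln(1 − 0.3076) = −0.75 ln(0.6924)
  = −0.75 × (-0.367591) = 0.275693 substitutions/site.
Under a molecular clock d = 2μt, so t = d/(2μ) = 0.275693 / (2 × 1.0 × 10^-8) = 13.78 million years.

13.78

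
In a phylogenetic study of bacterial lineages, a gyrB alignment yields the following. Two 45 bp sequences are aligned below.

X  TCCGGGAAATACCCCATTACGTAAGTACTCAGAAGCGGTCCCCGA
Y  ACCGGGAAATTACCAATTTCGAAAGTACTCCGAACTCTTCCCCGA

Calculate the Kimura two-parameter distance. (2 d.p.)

Of 45 sites, 1 differences are transitions and 10 are transversions, so P = 1/45 ≈ 0.022222 and Q = 10/45 ≈ 0.222222.
Under the Kimura two-parameter model, d = −½ ln(1 − 2P − Q) − ¼ ln(1 − 2Q).
1 − 2P − Q = 0.733334, giving −½ ln(0.733334) = 0.155077.
1 − 2Q = 0.555556, giving −¼ ln(0.555556) = 0.146946.
d = 0.155077 + 0.146946 = 0.302023.

0.30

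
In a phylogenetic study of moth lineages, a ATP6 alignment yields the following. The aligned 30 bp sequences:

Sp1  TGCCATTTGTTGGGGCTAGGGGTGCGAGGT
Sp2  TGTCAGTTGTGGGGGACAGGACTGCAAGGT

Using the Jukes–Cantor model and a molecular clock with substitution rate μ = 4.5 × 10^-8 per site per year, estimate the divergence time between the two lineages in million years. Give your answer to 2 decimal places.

The sequences differ at 8 of 30 sites (3, 6, 11, 16, 17, 21, 22, 26), so p = 8/30 ≈ 0.266667.
d = −(3/4) ln(1 − 4p/3) = −0.75 ln(1 − 0.355556) = −0.75 ln(0.644444)
  = −0.75 × (-0.439367) = 0.329525 substitutions/site.
Under a molecular clock d = 2μt, so t = d/(2μ) = 0.329525 / (2 × 4.5 × 10^-8) = 3.66 million years.

3.66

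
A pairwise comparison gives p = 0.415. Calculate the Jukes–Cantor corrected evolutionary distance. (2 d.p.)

d = −(3/4) ln(1 − 4p/3) = −0.75 ln(1 − 0.553333) = −0.75 ln(0.446667)
  = −0.75 × (-0.805942) = 0.604457 substitutions/site.

0.60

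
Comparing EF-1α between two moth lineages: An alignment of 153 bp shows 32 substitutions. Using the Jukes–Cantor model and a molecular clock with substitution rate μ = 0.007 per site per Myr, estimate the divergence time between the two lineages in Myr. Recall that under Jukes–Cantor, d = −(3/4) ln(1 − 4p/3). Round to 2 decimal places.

17.51

p = 32/153 ≈ 0.20915.
d = −(3/4) ln(1 − 4p/3) = −0.75 ln(1 − 0.278867) = −0.75 ln(0.721133)
  = −0.75 × (-0.326932) = 0.245199 substitutions/site.
Under a molecular clock d = 2μt, so t = d/(2μ) = 0.245199 / (2 × 0.007) = 17.51 Myr.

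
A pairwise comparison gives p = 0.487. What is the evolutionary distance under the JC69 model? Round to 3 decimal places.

0.786

d = −(3/4) ln(1 − 4p/3) = −0.75 ln(1 − 0.649333) = −0.75 ln(0.350667)
  = −0.75 × (-1.047918) = 0.785939 substitutions/site.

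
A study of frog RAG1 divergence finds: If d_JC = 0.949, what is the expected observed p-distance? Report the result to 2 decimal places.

0.54

p = (3/4)(1 − e^(−4d/3)) = 0.75 × (1 − e^(-1.265333)) = 0.75 × (1 − 0.282145) = 0.538391.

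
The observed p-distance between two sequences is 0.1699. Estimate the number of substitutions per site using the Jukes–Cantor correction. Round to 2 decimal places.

0.19

d = −(3/4) ln(1 − 4p/3) = −0.75 ln(1 − 0.226533) = −0.75 ln(0.773467)
  = −0.75 × (-0.256872) = 0.192654 substitutions/site.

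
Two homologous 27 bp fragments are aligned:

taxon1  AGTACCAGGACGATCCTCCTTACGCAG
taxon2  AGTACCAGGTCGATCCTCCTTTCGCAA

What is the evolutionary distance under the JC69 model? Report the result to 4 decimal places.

0.1203

The sequences differ at 3 of 27 sites (10, 22, 27), so p = 3/27 ≈ 0.111111.
d = −(3/4) ln(1 − 4p/3) = −0.75 ln(1 − 0.148148) = −0.75 ln(0.851852)
  = −0.75 × (-0.160342) = 0.120257 substitutions/site.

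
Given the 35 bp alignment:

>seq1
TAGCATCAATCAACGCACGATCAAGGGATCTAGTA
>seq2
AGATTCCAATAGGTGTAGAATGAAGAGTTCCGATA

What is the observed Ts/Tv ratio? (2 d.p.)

Transitions are A↔G and C↔T; transversions are all other mismatches.
Transitions: 13. Transversions: 6.
R = 13/6 = 2.166666… ≈ 2.17 (to 2 d.p.).

2.17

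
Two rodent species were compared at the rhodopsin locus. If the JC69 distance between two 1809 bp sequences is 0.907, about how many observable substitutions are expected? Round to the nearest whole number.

Invert JC69: p = (3/4)(1 − e^(−4d/3)) = 0.75 × (1 − e^(-1.209333)) = 0.75 × (1 − 0.298396) = 0.526203.
Expected differing sites = pL ≈ 0.526203 × 1809 = 951.901227 ≈ 952.

952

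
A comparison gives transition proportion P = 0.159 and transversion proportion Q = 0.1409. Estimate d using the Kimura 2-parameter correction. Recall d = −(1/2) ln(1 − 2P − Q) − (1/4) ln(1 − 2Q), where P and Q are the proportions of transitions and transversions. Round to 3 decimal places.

Under the Kimura two-parameter model, d = −½ ln(1 − 2P − Q) − ¼ ln(1 − 2Q).
1 − 2P − Q = 0.5411, giving −½ ln(0.5411) = 0.307076.
1 − 2Q = 0.7182, giving −¼ ln(0.7182) = 0.082752.
d = 0.307076 + 0.082752 = 0.389828.

0.390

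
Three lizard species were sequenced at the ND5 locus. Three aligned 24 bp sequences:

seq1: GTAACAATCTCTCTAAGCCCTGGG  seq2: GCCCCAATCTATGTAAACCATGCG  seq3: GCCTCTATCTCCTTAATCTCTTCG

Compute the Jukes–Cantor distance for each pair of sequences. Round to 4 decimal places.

d(seq1,seq2) = 0.4408, d(seq1,seq3) = 0.6082, d(seq2,seq3) = 0.5199

seq1–seq2: 8/24 sites differ → p ≈ 0.333333, d = −0.75 ln(1 − 0.444444) = 0.440839 ≈ 0.4408.
seq1–seq3: 10/24 sites differ → p ≈ 0.416667, d = −0.75 ln(1 − 0.555556) = 0.608198 ≈ 0.6082.
seq2–seq3: 9/24 sites differ → p = 0.375, d = −0.75 ln(1 − 0.5) = 0.519860 ≈ 0.5199.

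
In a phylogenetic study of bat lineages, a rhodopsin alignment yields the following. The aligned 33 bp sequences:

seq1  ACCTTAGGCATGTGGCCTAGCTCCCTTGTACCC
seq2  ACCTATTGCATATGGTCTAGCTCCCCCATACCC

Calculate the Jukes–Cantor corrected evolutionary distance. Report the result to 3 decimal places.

The sequences differ at 8 of 33 sites (5, 6, 7, 12, 16, 26, 27, 28), so p = 8/33 ≈ 0.242424.
d = −(3/4) ln(1 − 4p/3) = −0.75 ln(1 − 0.323232) = −0.75 ln(0.676768)
  = −0.75 × (-0.390427) = 0.292820 substitutions/site.

0.293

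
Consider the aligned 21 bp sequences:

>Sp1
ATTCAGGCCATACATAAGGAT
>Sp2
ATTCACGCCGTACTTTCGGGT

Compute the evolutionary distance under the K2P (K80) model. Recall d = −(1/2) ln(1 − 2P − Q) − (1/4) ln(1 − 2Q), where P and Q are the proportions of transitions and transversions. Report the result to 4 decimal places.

0.3597

Of 21 sites, 2 differences are transitions and 4 are transversions, so P = 2/21 ≈ 0.095238 and Q = 4/21 ≈ 0.190476.
Under the Kimura two-parameter model, d = −½ ln(1 − 2P − Q) − ¼ ln(1 − 2Q).
1 − 2P − Q = 0.619048, giving −½ ln(0.619048) = 0.239786.
1 − 2Q = 0.619048, giving −¼ ln(0.619048) = 0.119893.
d = 0.239786 + 0.119893 = 0.359679.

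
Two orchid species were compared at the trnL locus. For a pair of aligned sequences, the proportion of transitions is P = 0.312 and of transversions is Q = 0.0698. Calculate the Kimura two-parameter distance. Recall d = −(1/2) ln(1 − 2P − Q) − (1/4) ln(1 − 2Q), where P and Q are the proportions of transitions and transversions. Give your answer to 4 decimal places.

0.6293

Under the Kimura two-parameter model, d = −½ ln(1 − 2P − Q) − ¼ ln(1 − 2Q).
1 − 2P − Q = 0.3062, giving −½ ln(0.3062) = 0.591758.
1 − 2Q = 0.8604, giving −¼ ln(0.8604) = 0.037589.
d = 0.591758 + 0.037589 = 0.629347.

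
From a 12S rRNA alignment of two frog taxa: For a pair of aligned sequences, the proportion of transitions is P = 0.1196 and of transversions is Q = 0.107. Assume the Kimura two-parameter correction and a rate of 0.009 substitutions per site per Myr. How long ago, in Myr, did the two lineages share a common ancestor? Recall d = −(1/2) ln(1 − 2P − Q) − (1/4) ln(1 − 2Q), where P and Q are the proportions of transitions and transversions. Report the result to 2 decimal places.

Under the Kimura two-parameter model, d = −½ ln(1 − 2P − Q) − ¼ ln(1 − 2Q).
1 − 2P − Q = 0.6538, giving −½ ln(0.6538) = 0.212477.
1 − 2Q = 0.786, giving −¼ ln(0.786) = 0.060200.
d = 0.212477 + 0.060200 = 0.272677.
Under a molecular clock d = 2μt, so t = d/(2μ) = 0.272677 / (2 × 0.009) = 15.15 Myr.

15.15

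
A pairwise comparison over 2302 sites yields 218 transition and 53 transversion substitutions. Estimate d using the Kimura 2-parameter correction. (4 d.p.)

P = 218/2302 ≈ 0.0947 and Q = 53/2302 ≈ 0.023023.
Under the Kimura two-parameter model, d = −½ ln(1 − 2P − Q) − ¼ ln(1 − 2Q).
1 − 2P − Q = 0.787577, giving −½ ln(0.787577) = 0.119397.
1 − 2Q = 0.953954, giving −¼ ln(0.953954) = 0.011785.
d = 0.119397 + 0.011785 = 0.131182.

0.1312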